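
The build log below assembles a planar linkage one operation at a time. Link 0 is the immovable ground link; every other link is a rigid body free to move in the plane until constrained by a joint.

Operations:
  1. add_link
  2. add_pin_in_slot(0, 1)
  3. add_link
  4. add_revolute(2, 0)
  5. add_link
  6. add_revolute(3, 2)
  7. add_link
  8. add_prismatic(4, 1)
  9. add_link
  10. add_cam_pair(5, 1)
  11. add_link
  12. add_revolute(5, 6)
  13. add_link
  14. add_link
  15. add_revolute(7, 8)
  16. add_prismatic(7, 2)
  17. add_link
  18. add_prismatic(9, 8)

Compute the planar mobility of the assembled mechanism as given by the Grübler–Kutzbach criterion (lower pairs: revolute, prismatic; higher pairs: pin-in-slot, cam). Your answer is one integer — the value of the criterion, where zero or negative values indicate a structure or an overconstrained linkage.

link 0 = ground. State L|J1|J2 = 1|0|0
+link1  2|0|0
PS(0,1) f=2→J2  2|0|1
+link2  3|0|1
R(2,0) f=1→J1  3|1|1
+link3  4|1|1
R(3,2) f=1→J1  4|2|1
+link4  5|2|1
P(4,1) f=1→J1  5|3|1
+link5  6|3|1
C(5,1) f=2→J2  6|3|2
+link6  7|3|2
R(5,6) f=1→J1  7|4|2
+link7  8|4|2
+link8  9|4|2
R(7,8) f=1→J1  9|5|2
P(7,2) f=1→J1  9|6|2
+link9  10|6|2
P(9,8) f=1→J1  10|7|2
M = 3(10−1)−2·7−2 = 27−14−2 = 11

M = 11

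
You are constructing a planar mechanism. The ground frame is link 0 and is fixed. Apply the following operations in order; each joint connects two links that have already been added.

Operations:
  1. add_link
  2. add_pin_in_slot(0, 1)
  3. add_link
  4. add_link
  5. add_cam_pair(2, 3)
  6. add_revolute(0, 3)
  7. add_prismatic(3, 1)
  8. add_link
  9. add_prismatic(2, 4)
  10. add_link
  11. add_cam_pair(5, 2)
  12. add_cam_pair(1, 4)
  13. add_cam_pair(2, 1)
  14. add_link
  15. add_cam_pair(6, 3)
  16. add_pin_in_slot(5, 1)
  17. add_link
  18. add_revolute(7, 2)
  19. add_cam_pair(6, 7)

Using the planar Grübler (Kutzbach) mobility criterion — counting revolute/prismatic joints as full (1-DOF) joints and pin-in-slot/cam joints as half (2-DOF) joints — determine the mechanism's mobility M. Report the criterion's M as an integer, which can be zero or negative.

M = 5

L=1 J1=0 J2=0
add link → L=2 J1=0 J2=0
PS@0,1 dof=2 J2 → L=2 J1=0 J2=1
add link → L=3 J1=0 J2=1
add link → L=4 J1=0 J2=1
C@2,3 dof=2 J2 → L=4 J1=0 J2=2
R@0,3 dof=1 J1 → L=4 J1=1 J2=2
P@3,1 dof=1 J1 → L=4 J1=2 J2=2
add link → L=5 J1=2 J2=2
P@2,4 dof=1 J1 → L=5 J1=3 J2=2
add link → L=6 J1=3 J2=2
C@5,2 dof=2 J2 → L=6 J1=3 J2=3
C@1,4 dof=2 J2 → L=6 J1=3 J2=4
C@2,1 dof=2 J2 → L=6 J1=3 J2=5
add link → L=7 J1=3 J2=5
C@6,3 dof=2 J2 → L=7 J1=3 J2=6
PS@5,1 dof=2 J2 → L=7 J1=3 J2=7
add link → L=8 J1=3 J2=7
R@7,2 dof=1 J1 → L=8 J1=4 J2=7
C@6,7 dof=2 J2 → L=8 J1=4 J2=8
M=3(L−1)−2J1−J2=3·7−2·4−8=5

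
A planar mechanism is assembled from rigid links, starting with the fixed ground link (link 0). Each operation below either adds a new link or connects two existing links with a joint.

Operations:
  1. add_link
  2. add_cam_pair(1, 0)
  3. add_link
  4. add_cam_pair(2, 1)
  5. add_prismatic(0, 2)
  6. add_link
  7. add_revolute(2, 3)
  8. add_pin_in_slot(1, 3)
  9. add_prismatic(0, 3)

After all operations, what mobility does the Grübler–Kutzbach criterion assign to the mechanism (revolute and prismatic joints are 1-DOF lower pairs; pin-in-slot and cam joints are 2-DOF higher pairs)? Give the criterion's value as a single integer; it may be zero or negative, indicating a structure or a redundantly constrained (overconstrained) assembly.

M = 0

L=1 J1=0 J2=0
add link → L=2 J1=0 J2=0
C@1,0 dof=2 J2 → L=2 J1=0 J2=1
add link → L=3 J1=0 J2=1
C@2,1 dof=2 J2 → L=3 J1=0 J2=2
P@0,2 dof=1 J1 → L=3 J1=1 J2=2
add link → L=4 J1=1 J2=2
R@2,3 dof=1 J1 → L=4 J1=2 J2=2
PS@1,3 dof=2 J2 → L=4 J1=2 J2=3
P@0,3 dof=1 J1 → L=4 J1=3 J2=3
M=3(L−1)−2J1−J2=3·3−2·3−3=0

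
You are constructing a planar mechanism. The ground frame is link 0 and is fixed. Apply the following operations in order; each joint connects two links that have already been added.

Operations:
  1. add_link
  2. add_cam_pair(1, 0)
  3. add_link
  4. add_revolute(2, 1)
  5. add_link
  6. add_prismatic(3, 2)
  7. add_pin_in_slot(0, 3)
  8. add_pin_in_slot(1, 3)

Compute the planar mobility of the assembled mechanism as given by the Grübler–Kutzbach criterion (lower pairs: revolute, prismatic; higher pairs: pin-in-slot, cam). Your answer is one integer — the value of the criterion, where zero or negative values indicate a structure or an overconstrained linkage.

[1;0;0] (link 0 is ground)
L+ [2;0;0]
C(1,0)∈J2 [2;0;1]
L+ [3;0;1]
R(2,1)∈J1 [3;1;1]
L+ [4;1;1]
P(3,2)∈J1 [4;2;1]
PS(0,3)∈J2 [4;2;2]
PS(1,3)∈J2 [4;2;3]
mobility = 9 − 4 − 3 = 2

M = 2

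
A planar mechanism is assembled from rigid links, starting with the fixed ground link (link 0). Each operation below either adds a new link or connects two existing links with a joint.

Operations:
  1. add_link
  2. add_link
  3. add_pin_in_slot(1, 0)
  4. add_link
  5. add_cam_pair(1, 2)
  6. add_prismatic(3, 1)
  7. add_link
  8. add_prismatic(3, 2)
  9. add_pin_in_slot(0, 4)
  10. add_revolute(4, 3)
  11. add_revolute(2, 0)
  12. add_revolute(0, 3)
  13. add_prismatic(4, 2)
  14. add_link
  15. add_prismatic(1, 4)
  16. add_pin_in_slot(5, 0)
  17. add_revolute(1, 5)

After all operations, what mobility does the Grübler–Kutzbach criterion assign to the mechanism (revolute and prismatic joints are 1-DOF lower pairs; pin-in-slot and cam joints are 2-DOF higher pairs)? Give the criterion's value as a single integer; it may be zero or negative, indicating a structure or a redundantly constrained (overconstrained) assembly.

ground; <1,0,0>
#1 <2,0,0>
#2 <3,0,0>
PS:1↔0 J2 <3,0,1>
#3 <4,0,1>
C:1↔2 J2 <4,0,2>
P:3↔1 J1 <4,1,2>
#4 <5,1,2>
P:3↔2 J1 <5,2,2>
PS:0↔4 J2 <5,2,3>
R:4↔3 J1 <5,3,3>
R:2↔0 J1 <5,4,3>
R:0↔3 J1 <5,5,3>
P:4↔2 J1 <5,6,3>
#5 <6,6,3>
P:1↔4 J1 <6,7,3>
PS:5↔0 J2 <6,7,4>
R:1↔5 J1 <6,8,4>
3×5 − 2×8 − 1×4 = -5

M = -5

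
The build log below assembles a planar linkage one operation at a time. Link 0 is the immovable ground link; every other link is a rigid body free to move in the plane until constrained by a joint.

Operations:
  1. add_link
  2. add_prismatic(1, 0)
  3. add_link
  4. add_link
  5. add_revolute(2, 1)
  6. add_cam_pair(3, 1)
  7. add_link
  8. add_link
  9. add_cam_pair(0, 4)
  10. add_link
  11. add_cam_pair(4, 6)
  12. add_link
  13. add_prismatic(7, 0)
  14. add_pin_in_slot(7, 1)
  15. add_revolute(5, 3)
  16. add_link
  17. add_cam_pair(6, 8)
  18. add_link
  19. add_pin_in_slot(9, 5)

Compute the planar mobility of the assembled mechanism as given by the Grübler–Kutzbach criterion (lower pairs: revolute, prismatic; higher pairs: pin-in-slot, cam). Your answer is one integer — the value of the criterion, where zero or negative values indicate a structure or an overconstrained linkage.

L=1 J1=0 J2=0
add link → L=2 J1=0 J2=0
P@1,0 dof=1 J1 → L=2 J1=1 J2=0
add link → L=3 J1=1 J2=0
add link → L=4 J1=1 J2=0
R@2,1 dof=1 J1 → L=4 J1=2 J2=0
C@3,1 dof=2 J2 → L=4 J1=2 J2=1
add link → L=5 J1=2 J2=1
add link → L=6 J1=2 J2=1
C@0,4 dof=2 J2 → L=6 J1=2 J2=2
add link → L=7 J1=2 J2=2
C@4,6 dof=2 J2 → L=7 J1=2 J2=3
add link → L=8 J1=2 J2=3
P@7,0 dof=1 J1 → L=8 J1=3 J2=3
PS@7,1 dof=2 J2 → L=8 J1=3 J2=4
R@5,3 dof=1 J1 → L=8 J1=4 J2=4
add link → L=9 J1=4 J2=4
C@6,8 dof=2 J2 → L=9 J1=4 J2=5
add link → L=10 J1=4 J2=5
PS@9,5 dof=2 J2 → L=10 J1=4 J2=6
M=3(L−1)−2J1−J2=3·9−2·4−6=13

M = 13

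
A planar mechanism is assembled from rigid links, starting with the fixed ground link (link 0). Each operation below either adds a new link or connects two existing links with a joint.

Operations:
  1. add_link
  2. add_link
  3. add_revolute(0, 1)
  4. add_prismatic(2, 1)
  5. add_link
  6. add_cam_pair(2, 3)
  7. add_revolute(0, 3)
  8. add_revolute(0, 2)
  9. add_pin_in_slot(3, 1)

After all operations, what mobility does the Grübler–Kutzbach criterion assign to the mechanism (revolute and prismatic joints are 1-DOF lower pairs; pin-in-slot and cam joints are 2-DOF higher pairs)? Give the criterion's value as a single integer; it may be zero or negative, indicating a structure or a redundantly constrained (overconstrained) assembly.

M = -1

L=1 J1=0 J2=0
add link → L=2 J1=0 J2=0
add link → L=3 J1=0 J2=0
R@0,1 dof=1 J1 → L=3 J1=1 J2=0
P@2,1 dof=1 J1 → L=3 J1=2 J2=0
add link → L=4 J1=2 J2=0
C@2,3 dof=2 J2 → L=4 J1=2 J2=1
R@0,3 dof=1 J1 → L=4 J1=3 J2=1
R@0,2 dof=1 J1 → L=4 J1=4 J2=1
PS@3,1 dof=2 J2 → L=4 J1=4 J2=2
M=3(L−1)−2J1−J2=3·3−2·4−2=-1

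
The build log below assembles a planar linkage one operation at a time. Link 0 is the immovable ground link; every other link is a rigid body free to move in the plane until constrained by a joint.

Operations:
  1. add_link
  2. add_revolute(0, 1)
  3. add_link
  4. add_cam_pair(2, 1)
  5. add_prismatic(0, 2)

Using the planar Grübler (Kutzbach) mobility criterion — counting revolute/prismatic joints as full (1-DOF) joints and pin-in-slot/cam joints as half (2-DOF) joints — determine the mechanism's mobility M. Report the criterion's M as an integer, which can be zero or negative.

M = 1

[1;0;0] (link 0 is ground)
L+ [2;0;0]
R(0,1)∈J1 [2;1;0]
L+ [3;1;0]
C(2,1)∈J2 [3;1;1]
P(0,2)∈J1 [3;2;1]
mobility = 6 − 4 − 1 = 1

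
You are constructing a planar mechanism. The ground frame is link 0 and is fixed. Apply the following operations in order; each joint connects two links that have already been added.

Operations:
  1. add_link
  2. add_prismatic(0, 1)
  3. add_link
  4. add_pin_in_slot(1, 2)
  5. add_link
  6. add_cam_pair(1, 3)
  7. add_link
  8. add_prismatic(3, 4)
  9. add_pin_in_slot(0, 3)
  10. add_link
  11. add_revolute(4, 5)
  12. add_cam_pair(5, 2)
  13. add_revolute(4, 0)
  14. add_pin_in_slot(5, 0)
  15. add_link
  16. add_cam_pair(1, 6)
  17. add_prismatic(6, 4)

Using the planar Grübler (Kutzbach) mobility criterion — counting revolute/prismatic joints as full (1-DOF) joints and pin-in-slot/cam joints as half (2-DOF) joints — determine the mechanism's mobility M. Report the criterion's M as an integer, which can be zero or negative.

M = 2

[1;0;0] (link 0 is ground)
L+ [2;0;0]
P(0,1)∈J1 [2;1;0]
L+ [3;1;0]
PS(1,2)∈J2 [3;1;1]
L+ [4;1;1]
C(1,3)∈J2 [4;1;2]
L+ [5;1;2]
P(3,4)∈J1 [5;2;2]
PS(0,3)∈J2 [5;2;3]
L+ [6;2;3]
R(4,5)∈J1 [6;3;3]
C(5,2)∈J2 [6;3;4]
R(4,0)∈J1 [6;4;4]
PS(5,0)∈J2 [6;4;5]
L+ [7;4;5]
C(1,6)∈J2 [7;4;6]
P(6,4)∈J1 [7;5;6]
mobility = 18 − 10 − 6 = 2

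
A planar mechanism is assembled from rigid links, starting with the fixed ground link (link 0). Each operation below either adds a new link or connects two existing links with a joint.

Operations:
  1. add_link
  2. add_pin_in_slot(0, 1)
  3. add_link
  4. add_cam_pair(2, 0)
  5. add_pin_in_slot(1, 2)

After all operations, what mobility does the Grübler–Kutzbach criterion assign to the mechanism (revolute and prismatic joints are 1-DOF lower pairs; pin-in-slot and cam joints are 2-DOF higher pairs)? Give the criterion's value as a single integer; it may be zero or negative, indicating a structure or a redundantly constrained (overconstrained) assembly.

link 0 = ground. State L|J1|J2 = 1|0|0
+link1  2|0|0
PS(0,1) f=2→J2  2|0|1
+link2  3|0|1
C(2,0) f=2→J2  3|0|2
PS(1,2) f=2→J2  3|0|3
M = 3(3−1)−2·0−3 = 6−0−3 = 3

M = 3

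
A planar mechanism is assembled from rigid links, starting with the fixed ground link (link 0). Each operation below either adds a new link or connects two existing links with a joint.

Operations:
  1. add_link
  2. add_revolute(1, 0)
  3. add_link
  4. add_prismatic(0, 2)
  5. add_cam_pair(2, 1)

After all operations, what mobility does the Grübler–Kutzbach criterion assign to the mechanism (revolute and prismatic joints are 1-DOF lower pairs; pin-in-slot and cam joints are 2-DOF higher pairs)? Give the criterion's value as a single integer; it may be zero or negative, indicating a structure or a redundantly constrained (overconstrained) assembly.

[1;0;0] (link 0 is ground)
L+ [2;0;0]
R(1,0)∈J1 [2;1;0]
L+ [3;1;0]
P(0,2)∈J1 [3;2;0]
C(2,1)∈J2 [3;2;1]
mobility = 6 − 4 − 1 = 1

M = 1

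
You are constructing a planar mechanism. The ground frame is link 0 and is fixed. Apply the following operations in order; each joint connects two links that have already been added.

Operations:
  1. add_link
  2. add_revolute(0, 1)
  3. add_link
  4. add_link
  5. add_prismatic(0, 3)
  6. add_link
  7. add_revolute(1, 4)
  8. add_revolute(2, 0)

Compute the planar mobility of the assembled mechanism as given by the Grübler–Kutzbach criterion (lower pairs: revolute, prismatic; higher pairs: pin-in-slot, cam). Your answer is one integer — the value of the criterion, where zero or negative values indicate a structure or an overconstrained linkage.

M = 4

[1;0;0] (link 0 is ground)
L+ [2;0;0]
R(0,1)∈J1 [2;1;0]
L+ [3;1;0]
L+ [4;1;0]
P(0,3)∈J1 [4;2;0]
L+ [5;2;0]
R(1,4)∈J1 [5;3;0]
R(2,0)∈J1 [5;4;0]
mobility = 12 − 8 − 0 = 4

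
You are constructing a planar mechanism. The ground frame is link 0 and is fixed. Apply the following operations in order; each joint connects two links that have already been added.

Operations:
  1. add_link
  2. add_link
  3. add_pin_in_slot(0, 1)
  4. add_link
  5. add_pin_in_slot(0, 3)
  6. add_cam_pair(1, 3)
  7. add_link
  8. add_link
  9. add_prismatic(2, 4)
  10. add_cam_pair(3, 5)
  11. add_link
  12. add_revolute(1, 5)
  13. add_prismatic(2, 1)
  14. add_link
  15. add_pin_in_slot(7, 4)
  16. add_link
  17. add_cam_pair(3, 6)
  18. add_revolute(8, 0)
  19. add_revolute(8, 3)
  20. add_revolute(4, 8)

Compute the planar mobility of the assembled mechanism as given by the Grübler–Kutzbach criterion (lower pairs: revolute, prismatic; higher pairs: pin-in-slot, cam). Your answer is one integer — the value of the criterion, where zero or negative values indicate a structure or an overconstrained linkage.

ground; <1,0,0>
#1 <2,0,0>
#2 <3,0,0>
PS:0↔1 J2 <3,0,1>
#3 <4,0,1>
PS:0↔3 J2 <4,0,2>
C:1↔3 J2 <4,0,3>
#4 <5,0,3>
#5 <6,0,3>
P:2↔4 J1 <6,1,3>
C:3↔5 J2 <6,1,4>
#6 <7,1,4>
R:1↔5 J1 <7,2,4>
P:2↔1 J1 <7,3,4>
#7 <8,3,4>
PS:7↔4 J2 <8,3,5>
#8 <9,3,5>
C:3↔6 J2 <9,3,6>
R:8↔0 J1 <9,4,6>
R:8↔3 J1 <9,5,6>
R:4↔8 J1 <9,6,6>
3×8 − 2×6 − 1×6 = 6

M = 6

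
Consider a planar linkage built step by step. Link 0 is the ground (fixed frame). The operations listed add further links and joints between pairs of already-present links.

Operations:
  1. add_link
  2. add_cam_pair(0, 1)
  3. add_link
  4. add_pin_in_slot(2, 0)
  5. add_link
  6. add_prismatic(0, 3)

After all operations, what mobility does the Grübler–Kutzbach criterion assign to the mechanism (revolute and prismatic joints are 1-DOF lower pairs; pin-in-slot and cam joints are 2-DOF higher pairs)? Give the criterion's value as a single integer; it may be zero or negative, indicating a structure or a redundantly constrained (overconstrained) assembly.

M = 5

link 0 = ground. State L|J1|J2 = 1|0|0
+link1  2|0|0
C(0,1) f=2→J2  2|0|1
+link2  3|0|1
PS(2,0) f=2→J2  3|0|2
+link3  4|0|2
P(0,3) f=1→J1  4|1|2
M = 3(4−1)−2·1−2 = 9−2−2 = 5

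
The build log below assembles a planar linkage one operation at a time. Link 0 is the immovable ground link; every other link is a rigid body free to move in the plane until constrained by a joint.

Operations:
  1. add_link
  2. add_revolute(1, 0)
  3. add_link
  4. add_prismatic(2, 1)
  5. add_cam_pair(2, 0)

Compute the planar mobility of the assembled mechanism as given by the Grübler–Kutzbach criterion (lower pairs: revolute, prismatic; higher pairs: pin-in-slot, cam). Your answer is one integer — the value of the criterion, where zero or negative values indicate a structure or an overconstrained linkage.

ground; <1,0,0>
#1 <2,0,0>
R:1↔0 J1 <2,1,0>
#2 <3,1,0>
P:2↔1 J1 <3,2,0>
C:2↔0 J2 <3,2,1>
3×2 − 2×2 − 1×1 = 1

M = 1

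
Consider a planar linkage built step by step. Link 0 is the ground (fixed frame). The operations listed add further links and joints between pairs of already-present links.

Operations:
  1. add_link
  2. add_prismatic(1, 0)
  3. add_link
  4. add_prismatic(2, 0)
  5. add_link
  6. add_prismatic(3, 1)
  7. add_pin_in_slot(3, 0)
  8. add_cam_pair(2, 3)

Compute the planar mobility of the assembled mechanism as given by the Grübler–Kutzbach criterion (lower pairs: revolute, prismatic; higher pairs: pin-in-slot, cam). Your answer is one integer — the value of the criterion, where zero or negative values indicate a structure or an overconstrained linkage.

M = 1

[1;0;0] (link 0 is ground)
L+ [2;0;0]
P(1,0)∈J1 [2;1;0]
L+ [3;1;0]
P(2,0)∈J1 [3;2;0]
L+ [4;2;0]
P(3,1)∈J1 [4;3;0]
PS(3,0)∈J2 [4;3;1]
C(2,3)∈J2 [4;3;2]
mobility = 9 − 6 − 2 = 1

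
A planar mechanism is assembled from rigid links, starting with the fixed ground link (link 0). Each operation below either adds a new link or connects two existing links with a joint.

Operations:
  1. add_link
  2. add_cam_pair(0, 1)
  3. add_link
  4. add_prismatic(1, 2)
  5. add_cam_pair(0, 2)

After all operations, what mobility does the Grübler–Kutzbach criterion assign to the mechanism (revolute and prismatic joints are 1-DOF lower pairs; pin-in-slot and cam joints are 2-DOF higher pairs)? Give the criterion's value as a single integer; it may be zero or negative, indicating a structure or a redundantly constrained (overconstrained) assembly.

link 0 = ground. State L|J1|J2 = 1|0|0
+link1  2|0|0
C(0,1) f=2→J2  2|0|1
+link2  3|0|1
P(1,2) f=1→J1  3|1|1
C(0,2) f=2→J2  3|1|2
M = 3(3−1)−2·1−2 = 6−2−2 = 2

M = 2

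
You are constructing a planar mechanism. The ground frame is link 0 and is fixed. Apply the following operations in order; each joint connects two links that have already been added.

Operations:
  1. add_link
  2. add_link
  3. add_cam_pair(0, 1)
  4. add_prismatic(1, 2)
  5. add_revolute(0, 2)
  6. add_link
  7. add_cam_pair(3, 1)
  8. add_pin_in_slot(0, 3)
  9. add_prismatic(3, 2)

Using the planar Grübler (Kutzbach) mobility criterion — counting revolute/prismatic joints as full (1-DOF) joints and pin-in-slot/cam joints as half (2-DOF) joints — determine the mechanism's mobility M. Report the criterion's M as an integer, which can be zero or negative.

L=1 J1=0 J2=0
add link → L=2 J1=0 J2=0
add link → L=3 J1=0 J2=0
C@0,1 dof=2 J2 → L=3 J1=0 J2=1
P@1,2 dof=1 J1 → L=3 J1=1 J2=1
R@0,2 dof=1 J1 → L=3 J1=2 J2=1
add link → L=4 J1=2 J2=1
C@3,1 dof=2 J2 → L=4 J1=2 J2=2
PS@0,3 dof=2 J2 → L=4 J1=2 J2=3
P@3,2 dof=1 J1 → L=4 J1=3 J2=3
M=3(L−1)−2J1−J2=3·3−2·3−3=0

M = 0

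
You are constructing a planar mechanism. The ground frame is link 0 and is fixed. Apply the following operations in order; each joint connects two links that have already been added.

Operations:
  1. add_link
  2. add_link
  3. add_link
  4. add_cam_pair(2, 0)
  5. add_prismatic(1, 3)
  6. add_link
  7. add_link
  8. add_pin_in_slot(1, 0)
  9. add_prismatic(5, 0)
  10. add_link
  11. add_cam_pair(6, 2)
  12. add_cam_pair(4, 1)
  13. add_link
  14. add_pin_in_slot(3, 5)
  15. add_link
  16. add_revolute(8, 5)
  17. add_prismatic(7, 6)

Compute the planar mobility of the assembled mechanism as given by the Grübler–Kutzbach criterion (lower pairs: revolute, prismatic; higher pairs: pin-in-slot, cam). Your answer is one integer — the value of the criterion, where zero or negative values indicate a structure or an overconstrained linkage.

M = 11

ground; <1,0,0>
#1 <2,0,0>
#2 <3,0,0>
#3 <4,0,0>
C:2↔0 J2 <4,0,1>
P:1↔3 J1 <4,1,1>
#4 <5,1,1>
#5 <6,1,1>
PS:1↔0 J2 <6,1,2>
P:5↔0 J1 <6,2,2>
#6 <7,2,2>
C:6↔2 J2 <7,2,3>
C:4↔1 J2 <7,2,4>
#7 <8,2,4>
PS:3↔5 J2 <8,2,5>
#8 <9,2,5>
R:8↔5 J1 <9,3,5>
P:7↔6 J1 <9,4,5>
3×8 − 2×4 − 1×5 = 11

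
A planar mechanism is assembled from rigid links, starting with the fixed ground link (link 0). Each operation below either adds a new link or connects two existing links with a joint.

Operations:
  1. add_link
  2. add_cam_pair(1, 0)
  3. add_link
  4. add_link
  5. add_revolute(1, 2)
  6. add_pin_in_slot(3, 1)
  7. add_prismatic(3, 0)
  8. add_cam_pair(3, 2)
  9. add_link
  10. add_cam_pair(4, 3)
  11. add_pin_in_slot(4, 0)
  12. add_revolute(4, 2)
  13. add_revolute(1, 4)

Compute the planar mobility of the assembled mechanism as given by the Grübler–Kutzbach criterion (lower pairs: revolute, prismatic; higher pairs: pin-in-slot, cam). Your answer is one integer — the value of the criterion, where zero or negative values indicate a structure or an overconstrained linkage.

M = -1

link 0 = ground. State L|J1|J2 = 1|0|0
+link1  2|0|0
C(1,0) f=2→J2  2|0|1
+link2  3|0|1
+link3  4|0|1
R(1,2) f=1→J1  4|1|1
PS(3,1) f=2→J2  4|1|2
P(3,0) f=1→J1  4|2|2
C(3,2) f=2→J2  4|2|3
+link4  5|2|3
C(4,3) f=2→J2  5|2|4
PS(4,0) f=2→J2  5|2|5
R(4,2) f=1→J1  5|3|5
R(1,4) f=1→J1  5|4|5
M = 3(5−1)−2·4−5 = 12−8−5 = -1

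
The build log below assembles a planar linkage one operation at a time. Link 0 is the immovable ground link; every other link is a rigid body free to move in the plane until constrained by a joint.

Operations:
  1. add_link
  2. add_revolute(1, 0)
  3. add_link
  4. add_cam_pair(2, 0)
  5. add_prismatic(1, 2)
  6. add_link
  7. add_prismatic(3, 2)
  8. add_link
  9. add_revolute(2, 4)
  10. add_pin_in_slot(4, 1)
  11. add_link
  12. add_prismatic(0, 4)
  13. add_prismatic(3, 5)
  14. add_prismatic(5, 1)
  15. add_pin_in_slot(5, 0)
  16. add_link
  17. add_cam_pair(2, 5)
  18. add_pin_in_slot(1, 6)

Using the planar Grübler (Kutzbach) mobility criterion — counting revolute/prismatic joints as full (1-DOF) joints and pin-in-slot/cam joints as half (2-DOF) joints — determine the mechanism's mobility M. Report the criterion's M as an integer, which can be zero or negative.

M = -1

(L,J1,J2)=(1,0,0); link0 fixed
link1: (2,0,0)
R 1-0 [J1]: (2,1,0)
link2: (3,1,0)
C 2-0 [J2]: (3,1,1)
P 1-2 [J1]: (3,2,1)
link3: (4,2,1)
P 3-2 [J1]: (4,3,1)
link4: (5,3,1)
R 2-4 [J1]: (5,4,1)
PS 4-1 [J2]: (5,4,2)
link5: (6,4,2)
P 0-4 [J1]: (6,5,2)
P 3-5 [J1]: (6,6,2)
P 5-1 [J1]: (6,7,2)
PS 5-0 [J2]: (6,7,3)
link6: (7,7,3)
C 2-5 [J2]: (7,7,4)
PS 1-6 [J2]: (7,7,5)
Grübler: 3·6 − 2·7 − 5 = -1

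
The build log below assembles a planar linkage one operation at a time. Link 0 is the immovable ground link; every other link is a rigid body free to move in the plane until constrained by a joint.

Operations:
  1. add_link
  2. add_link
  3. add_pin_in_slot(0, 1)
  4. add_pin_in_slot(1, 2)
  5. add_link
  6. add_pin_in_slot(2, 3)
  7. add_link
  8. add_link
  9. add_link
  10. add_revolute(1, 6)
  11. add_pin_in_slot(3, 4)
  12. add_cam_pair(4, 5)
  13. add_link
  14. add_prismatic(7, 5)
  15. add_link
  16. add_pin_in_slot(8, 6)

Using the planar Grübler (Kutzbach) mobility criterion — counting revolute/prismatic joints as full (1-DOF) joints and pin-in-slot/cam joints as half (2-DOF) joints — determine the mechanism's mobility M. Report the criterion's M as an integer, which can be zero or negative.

link 0 = ground. State L|J1|J2 = 1|0|0
+link1  2|0|0
+link2  3|0|0
PS(0,1) f=2→J2  3|0|1
PS(1,2) f=2→J2  3|0|2
+link3  4|0|2
PS(2,3) f=2→J2  4|0|3
+link4  5|0|3
+link5  6|0|3
+link6  7|0|3
R(1,6) f=1→J1  7|1|3
PS(3,4) f=2→J2  7|1|4
C(4,5) f=2→J2  7|1|5
+link7  8|1|5
P(7,5) f=1→J1  8|2|5
+link8  9|2|5
PS(8,6) f=2→J2  9|2|6
M = 3(9−1)−2·2−6 = 24−4−6 = 14

M = 14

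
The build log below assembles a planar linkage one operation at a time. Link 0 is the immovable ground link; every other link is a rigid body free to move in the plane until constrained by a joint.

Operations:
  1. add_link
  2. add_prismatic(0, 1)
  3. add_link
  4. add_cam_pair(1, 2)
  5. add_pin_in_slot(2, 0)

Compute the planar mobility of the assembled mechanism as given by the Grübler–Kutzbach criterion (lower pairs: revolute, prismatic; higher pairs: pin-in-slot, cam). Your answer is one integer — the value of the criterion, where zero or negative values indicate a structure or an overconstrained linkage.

link 0 = ground. State L|J1|J2 = 1|0|0
+link1  2|0|0
P(0,1) f=1→J1  2|1|0
+link2  3|1|0
C(1,2) f=2→J2  3|1|1
PS(2,0) f=2→J2  3|1|2
M = 3(3−1)−2·1−2 = 6−2−2 = 2

M = 2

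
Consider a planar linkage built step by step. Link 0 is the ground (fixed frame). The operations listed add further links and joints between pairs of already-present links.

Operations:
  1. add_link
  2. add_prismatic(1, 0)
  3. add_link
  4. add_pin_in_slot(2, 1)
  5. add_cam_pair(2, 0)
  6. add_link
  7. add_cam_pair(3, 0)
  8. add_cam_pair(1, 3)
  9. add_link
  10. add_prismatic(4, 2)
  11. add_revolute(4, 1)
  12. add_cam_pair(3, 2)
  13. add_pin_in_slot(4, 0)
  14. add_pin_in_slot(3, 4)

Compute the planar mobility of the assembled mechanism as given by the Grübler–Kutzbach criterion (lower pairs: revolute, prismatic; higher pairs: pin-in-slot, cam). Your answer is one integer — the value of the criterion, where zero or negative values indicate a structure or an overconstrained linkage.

M = -1

ground; <1,0,0>
#1 <2,0,0>
P:1↔0 J1 <2,1,0>
#2 <3,1,0>
PS:2↔1 J2 <3,1,1>
C:2↔0 J2 <3,1,2>
#3 <4,1,2>
C:3↔0 J2 <4,1,3>
C:1↔3 J2 <4,1,4>
#4 <5,1,4>
P:4↔2 J1 <5,2,4>
R:4↔1 J1 <5,3,4>
C:3↔2 J2 <5,3,5>
PS:4↔0 J2 <5,3,6>
PS:3↔4 J2 <5,3,7>
3×4 − 2×3 − 1×7 = -1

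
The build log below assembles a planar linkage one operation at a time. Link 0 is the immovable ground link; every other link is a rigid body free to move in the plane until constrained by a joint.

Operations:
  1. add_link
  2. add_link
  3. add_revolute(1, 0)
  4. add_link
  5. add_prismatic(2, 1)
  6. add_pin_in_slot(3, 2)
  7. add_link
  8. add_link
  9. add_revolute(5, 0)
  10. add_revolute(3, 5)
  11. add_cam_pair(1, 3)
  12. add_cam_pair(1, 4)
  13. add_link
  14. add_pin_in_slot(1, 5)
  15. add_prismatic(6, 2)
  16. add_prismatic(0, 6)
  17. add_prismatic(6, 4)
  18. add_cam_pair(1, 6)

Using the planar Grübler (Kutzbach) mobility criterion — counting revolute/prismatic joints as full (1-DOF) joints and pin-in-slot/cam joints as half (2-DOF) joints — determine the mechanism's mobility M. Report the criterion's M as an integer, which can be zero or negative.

M = -1

ground; <1,0,0>
#1 <2,0,0>
#2 <3,0,0>
R:1↔0 J1 <3,1,0>
#3 <4,1,0>
P:2↔1 J1 <4,2,0>
PS:3↔2 J2 <4,2,1>
#4 <5,2,1>
#5 <6,2,1>
R:5↔0 J1 <6,3,1>
R:3↔5 J1 <6,4,1>
C:1↔3 J2 <6,4,2>
C:1↔4 J2 <6,4,3>
#6 <7,4,3>
PS:1↔5 J2 <7,4,4>
P:6↔2 J1 <7,5,4>
P:0↔6 J1 <7,6,4>
P:6↔4 J1 <7,7,4>
C:1↔6 J2 <7,7,5>
3×6 − 2×7 − 1×5 = -1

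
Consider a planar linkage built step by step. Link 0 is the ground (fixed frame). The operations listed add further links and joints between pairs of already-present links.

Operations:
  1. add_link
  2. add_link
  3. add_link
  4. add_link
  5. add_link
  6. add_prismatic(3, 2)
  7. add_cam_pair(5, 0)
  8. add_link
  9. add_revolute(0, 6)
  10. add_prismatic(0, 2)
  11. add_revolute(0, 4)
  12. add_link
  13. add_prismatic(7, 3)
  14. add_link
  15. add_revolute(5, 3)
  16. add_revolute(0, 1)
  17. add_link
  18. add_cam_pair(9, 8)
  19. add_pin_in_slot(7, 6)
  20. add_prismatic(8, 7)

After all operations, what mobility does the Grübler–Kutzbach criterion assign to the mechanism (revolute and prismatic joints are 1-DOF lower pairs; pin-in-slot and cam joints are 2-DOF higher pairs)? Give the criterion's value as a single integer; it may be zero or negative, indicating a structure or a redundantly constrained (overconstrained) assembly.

M = 8

L=1 J1=0 J2=0
add link → L=2 J1=0 J2=0
add link → L=3 J1=0 J2=0
add link → L=4 J1=0 J2=0
add link → L=5 J1=0 J2=0
add link → L=6 J1=0 J2=0
P@3,2 dof=1 J1 → L=6 J1=1 J2=0
C@5,0 dof=2 J2 → L=6 J1=1 J2=1
add link → L=7 J1=1 J2=1
R@0,6 dof=1 J1 → L=7 J1=2 J2=1
P@0,2 dof=1 J1 → L=7 J1=3 J2=1
R@0,4 dof=1 J1 → L=7 J1=4 J2=1
add link → L=8 J1=4 J2=1
P@7,3 dof=1 J1 → L=8 J1=5 J2=1
add link → L=9 J1=5 J2=1
R@5,3 dof=1 J1 → L=9 J1=6 J2=1
R@0,1 dof=1 J1 → L=9 J1=7 J2=1
add link → L=10 J1=7 J2=1
C@9,8 dof=2 J2 → L=10 J1=7 J2=2
PS@7,6 dof=2 J2 → L=10 J1=7 J2=3
P@8,7 dof=1 J1 → L=10 J1=8 J2=3
M=3(L−1)−2J1−J2=3·9−2·8−3=8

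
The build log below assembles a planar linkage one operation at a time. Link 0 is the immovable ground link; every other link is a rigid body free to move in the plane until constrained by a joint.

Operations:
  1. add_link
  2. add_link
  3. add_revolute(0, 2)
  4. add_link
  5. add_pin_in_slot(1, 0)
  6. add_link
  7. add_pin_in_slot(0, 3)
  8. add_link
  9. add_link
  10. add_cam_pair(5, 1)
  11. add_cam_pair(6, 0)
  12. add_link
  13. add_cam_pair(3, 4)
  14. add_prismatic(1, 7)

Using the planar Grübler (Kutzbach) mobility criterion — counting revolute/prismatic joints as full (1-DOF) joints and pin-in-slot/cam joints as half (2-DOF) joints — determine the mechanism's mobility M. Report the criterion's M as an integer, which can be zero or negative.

M = 12

(L,J1,J2)=(1,0,0); link0 fixed
link1: (2,0,0)
link2: (3,0,0)
R 0-2 [J1]: (3,1,0)
link3: (4,1,0)
PS 1-0 [J2]: (4,1,1)
link4: (5,1,1)
PS 0-3 [J2]: (5,1,2)
link5: (6,1,2)
link6: (7,1,2)
C 5-1 [J2]: (7,1,3)
C 6-0 [J2]: (7,1,4)
link7: (8,1,4)
C 3-4 [J2]: (8,1,5)
P 1-7 [J1]: (8,2,5)
Grübler: 3·7 − 2·2 − 5 = 12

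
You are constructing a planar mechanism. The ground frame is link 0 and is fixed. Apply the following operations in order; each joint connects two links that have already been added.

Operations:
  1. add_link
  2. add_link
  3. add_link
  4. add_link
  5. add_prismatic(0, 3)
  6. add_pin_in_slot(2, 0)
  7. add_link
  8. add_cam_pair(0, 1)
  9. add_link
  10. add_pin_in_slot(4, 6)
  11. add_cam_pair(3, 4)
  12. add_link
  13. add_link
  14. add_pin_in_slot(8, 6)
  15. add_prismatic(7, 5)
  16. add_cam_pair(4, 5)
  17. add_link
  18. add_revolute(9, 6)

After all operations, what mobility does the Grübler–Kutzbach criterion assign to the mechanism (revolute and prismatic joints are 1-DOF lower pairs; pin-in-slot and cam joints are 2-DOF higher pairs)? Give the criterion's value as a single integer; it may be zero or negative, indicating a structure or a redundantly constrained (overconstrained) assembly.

link 0 = ground. State L|J1|J2 = 1|0|0
+link1  2|0|0
+link2  3|0|0
+link3  4|0|0
+link4  5|0|0
P(0,3) f=1→J1  5|1|0
PS(2,0) f=2→J2  5|1|1
+link5  6|1|1
C(0,1) f=2→J2  6|1|2
+link6  7|1|2
PS(4,6) f=2→J2  7|1|3
C(3,4) f=2→J2  7|1|4
+link7  8|1|4
+link8  9|1|4
PS(8,6) f=2→J2  9|1|5
P(7,5) f=1→J1  9|2|5
C(4,5) f=2→J2  9|2|6
+link9  10|2|6
R(9,6) f=1→J1  10|3|6
M = 3(10−1)−2·3−6 = 27−6−6 = 15

M = 15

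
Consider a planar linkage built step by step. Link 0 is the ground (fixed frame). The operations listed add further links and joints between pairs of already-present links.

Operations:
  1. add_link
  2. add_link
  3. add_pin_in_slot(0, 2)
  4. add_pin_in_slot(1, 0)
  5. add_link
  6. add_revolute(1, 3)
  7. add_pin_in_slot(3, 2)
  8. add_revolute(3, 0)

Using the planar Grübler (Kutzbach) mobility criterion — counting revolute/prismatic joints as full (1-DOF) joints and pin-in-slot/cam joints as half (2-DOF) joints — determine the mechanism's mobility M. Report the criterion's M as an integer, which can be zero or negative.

L=1 J1=0 J2=0
add link → L=2 J1=0 J2=0
add link → L=3 J1=0 J2=0
PS@0,2 dof=2 J2 → L=3 J1=0 J2=1
PS@1,0 dof=2 J2 → L=3 J1=0 J2=2
add link → L=4 J1=0 J2=2
R@1,3 dof=1 J1 → L=4 J1=1 J2=2
PS@3,2 dof=2 J2 → L=4 J1=1 J2=3
R@3,0 dof=1 J1 → L=4 J1=2 J2=3
M=3(L−1)−2J1−J2=3·3−2·2−3=2

M = 2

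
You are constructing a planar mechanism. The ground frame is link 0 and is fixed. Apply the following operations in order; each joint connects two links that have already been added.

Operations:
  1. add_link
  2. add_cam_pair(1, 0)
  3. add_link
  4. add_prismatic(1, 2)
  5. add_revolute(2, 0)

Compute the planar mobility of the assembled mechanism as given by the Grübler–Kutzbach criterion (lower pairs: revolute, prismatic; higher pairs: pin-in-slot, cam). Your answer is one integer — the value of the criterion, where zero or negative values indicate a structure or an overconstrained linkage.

M = 1

[1;0;0] (link 0 is ground)
L+ [2;0;0]
C(1,0)∈J2 [2;0;1]
L+ [3;0;1]
P(1,2)∈J1 [3;1;1]
R(2,0)∈J1 [3;2;1]
mobility = 6 − 4 − 1 = 1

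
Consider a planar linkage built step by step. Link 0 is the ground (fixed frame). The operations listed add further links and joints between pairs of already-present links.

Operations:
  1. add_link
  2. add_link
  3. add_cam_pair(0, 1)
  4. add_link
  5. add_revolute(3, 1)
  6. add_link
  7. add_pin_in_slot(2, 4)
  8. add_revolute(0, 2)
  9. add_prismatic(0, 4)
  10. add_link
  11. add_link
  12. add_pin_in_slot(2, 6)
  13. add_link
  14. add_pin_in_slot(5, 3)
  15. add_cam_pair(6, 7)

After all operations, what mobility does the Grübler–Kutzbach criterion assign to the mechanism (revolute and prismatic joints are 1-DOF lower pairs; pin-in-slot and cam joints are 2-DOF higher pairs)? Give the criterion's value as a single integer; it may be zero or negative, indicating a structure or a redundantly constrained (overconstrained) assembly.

(L,J1,J2)=(1,0,0); link0 fixed
link1: (2,0,0)
link2: (3,0,0)
C 0-1 [J2]: (3,0,1)
link3: (4,0,1)
R 3-1 [J1]: (4,1,1)
link4: (5,1,1)
PS 2-4 [J2]: (5,1,2)
R 0-2 [J1]: (5,2,2)
P 0-4 [J1]: (5,3,2)
link5: (6,3,2)
link6: (7,3,2)
PS 2-6 [J2]: (7,3,3)
link7: (8,3,3)
PS 5-3 [J2]: (8,3,4)
C 6-7 [J2]: (8,3,5)
Grübler: 3·7 − 2·3 − 5 = 10

M = 10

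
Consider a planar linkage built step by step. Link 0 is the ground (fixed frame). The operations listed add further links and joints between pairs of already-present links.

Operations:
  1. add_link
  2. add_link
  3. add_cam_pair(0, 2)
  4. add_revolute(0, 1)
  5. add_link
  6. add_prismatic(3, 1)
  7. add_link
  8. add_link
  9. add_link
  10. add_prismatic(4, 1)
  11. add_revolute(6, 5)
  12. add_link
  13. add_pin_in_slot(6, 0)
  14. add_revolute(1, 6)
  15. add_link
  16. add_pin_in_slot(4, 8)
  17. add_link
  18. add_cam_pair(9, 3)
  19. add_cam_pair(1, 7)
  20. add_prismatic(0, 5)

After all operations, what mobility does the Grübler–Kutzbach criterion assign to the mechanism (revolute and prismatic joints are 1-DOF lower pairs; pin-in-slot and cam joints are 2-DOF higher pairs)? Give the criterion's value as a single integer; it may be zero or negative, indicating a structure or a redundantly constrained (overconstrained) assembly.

(L,J1,J2)=(1,0,0); link0 fixed
link1: (2,0,0)
link2: (3,0,0)
C 0-2 [J2]: (3,0,1)
R 0-1 [J1]: (3,1,1)
link3: (4,1,1)
P 3-1 [J1]: (4,2,1)
link4: (5,2,1)
link5: (6,2,1)
link6: (7,2,1)
P 4-1 [J1]: (7,3,1)
R 6-5 [J1]: (7,4,1)
link7: (8,4,1)
PS 6-0 [J2]: (8,4,2)
R 1-6 [J1]: (8,5,2)
link8: (9,5,2)
PS 4-8 [J2]: (9,5,3)
link9: (10,5,3)
C 9-3 [J2]: (10,5,4)
C 1-7 [J2]: (10,5,5)
P 0-5 [J1]: (10,6,5)
Grübler: 3·9 − 2·6 − 5 = 10

M = 10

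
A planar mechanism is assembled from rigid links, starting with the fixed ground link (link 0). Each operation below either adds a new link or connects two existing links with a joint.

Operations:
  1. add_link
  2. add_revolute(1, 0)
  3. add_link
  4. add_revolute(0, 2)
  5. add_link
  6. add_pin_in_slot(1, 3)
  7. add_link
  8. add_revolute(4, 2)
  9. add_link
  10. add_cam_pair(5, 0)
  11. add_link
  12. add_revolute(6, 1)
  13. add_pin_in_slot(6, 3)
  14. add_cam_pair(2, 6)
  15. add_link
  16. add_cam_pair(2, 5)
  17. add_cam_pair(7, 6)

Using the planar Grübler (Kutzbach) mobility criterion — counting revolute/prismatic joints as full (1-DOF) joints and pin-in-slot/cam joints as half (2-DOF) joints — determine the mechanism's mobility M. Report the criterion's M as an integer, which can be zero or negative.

M = 7

(L,J1,J2)=(1,0,0); link0 fixed
link1: (2,0,0)
R 1-0 [J1]: (2,1,0)
link2: (3,1,0)
R 0-2 [J1]: (3,2,0)
link3: (4,2,0)
PS 1-3 [J2]: (4,2,1)
link4: (5,2,1)
R 4-2 [J1]: (5,3,1)
link5: (6,3,1)
C 5-0 [J2]: (6,3,2)
link6: (7,3,2)
R 6-1 [J1]: (7,4,2)
PS 6-3 [J2]: (7,4,3)
C 2-6 [J2]: (7,4,4)
link7: (8,4,4)
C 2-5 [J2]: (8,4,5)
C 7-6 [J2]: (8,4,6)
Grübler: 3·7 − 2·4 − 6 = 7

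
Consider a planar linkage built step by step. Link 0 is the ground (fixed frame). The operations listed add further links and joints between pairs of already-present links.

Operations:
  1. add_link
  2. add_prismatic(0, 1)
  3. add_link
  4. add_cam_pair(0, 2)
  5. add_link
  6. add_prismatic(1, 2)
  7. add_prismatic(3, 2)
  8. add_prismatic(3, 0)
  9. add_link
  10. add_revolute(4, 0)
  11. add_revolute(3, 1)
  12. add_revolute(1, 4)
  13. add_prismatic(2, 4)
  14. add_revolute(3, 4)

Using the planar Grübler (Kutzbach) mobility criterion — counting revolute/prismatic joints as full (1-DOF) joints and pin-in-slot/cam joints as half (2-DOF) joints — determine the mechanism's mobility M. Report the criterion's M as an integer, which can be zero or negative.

M = -7

(L,J1,J2)=(1,0,0); link0 fixed
link1: (2,0,0)
P 0-1 [J1]: (2,1,0)
link2: (3,1,0)
C 0-2 [J2]: (3,1,1)
link3: (4,1,1)
P 1-2 [J1]: (4,2,1)
P 3-2 [J1]: (4,3,1)
P 3-0 [J1]: (4,4,1)
link4: (5,4,1)
R 4-0 [J1]: (5,5,1)
R 3-1 [J1]: (5,6,1)
R 1-4 [J1]: (5,7,1)
P 2-4 [J1]: (5,8,1)
R 3-4 [J1]: (5,9,1)
Grübler: 3·4 − 2·9 − 1 = -7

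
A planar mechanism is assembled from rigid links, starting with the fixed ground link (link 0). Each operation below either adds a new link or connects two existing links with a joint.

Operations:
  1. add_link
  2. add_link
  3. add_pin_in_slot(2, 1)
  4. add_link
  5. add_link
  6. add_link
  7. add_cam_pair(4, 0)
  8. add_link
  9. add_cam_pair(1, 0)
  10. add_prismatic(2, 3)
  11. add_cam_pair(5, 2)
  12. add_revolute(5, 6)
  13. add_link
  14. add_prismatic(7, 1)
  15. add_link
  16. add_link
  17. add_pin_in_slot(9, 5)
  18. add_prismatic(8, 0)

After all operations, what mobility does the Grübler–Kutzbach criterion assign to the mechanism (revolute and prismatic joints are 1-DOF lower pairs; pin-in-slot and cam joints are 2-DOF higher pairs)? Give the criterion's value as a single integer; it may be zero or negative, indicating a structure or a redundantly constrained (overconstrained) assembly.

(L,J1,J2)=(1,0,0); link0 fixed
link1: (2,0,0)
link2: (3,0,0)
PS 2-1 [J2]: (3,0,1)
link3: (4,0,1)
link4: (5,0,1)
link5: (6,0,1)
C 4-0 [J2]: (6,0,2)
link6: (7,0,2)
C 1-0 [J2]: (7,0,3)
P 2-3 [J1]: (7,1,3)
C 5-2 [J2]: (7,1,4)
R 5-6 [J1]: (7,2,4)
link7: (8,2,4)
P 7-1 [J1]: (8,3,4)
link8: (9,3,4)
link9: (10,3,4)
PS 9-5 [J2]: (10,3,5)
P 8-0 [J1]: (10,4,5)
Grübler: 3·9 − 2·4 − 5 = 14

M = 14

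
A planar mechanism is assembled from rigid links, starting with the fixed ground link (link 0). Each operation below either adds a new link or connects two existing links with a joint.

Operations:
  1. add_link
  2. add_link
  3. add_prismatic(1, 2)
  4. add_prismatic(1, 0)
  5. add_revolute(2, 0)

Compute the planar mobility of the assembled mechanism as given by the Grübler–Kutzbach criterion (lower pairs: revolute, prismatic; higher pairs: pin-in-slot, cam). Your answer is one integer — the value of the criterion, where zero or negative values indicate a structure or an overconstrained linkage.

(L,J1,J2)=(1,0,0); link0 fixed
link1: (2,0,0)
link2: (3,0,0)
P 1-2 [J1]: (3,1,0)
P 1-0 [J1]: (3,2,0)
R 2-0 [J1]: (3,3,0)
Grübler: 3·2 − 2·3 − 0 = 0

M = 0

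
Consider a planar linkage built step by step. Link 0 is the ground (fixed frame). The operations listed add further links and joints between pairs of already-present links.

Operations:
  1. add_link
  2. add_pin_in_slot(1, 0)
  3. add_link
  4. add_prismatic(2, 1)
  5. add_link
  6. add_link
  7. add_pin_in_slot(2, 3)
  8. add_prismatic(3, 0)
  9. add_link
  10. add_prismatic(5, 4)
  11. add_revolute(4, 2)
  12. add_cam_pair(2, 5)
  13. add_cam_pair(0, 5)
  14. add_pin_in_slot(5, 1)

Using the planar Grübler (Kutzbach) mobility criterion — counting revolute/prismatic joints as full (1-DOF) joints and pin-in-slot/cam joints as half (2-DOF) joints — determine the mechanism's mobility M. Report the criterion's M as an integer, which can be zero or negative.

M = 2

[1;0;0] (link 0 is ground)
L+ [2;0;0]
PS(1,0)∈J2 [2;0;1]
L+ [3;0;1]
P(2,1)∈J1 [3;1;1]
L+ [4;1;1]
L+ [5;1;1]
PS(2,3)∈J2 [5;1;2]
P(3,0)∈J1 [5;2;2]
L+ [6;2;2]
P(5,4)∈J1 [6;3;2]
R(4,2)∈J1 [6;4;2]
C(2,5)∈J2 [6;4;3]
C(0,5)∈J2 [6;4;4]
PS(5,1)∈J2 [6;4;5]
mobility = 15 − 8 − 5 = 2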